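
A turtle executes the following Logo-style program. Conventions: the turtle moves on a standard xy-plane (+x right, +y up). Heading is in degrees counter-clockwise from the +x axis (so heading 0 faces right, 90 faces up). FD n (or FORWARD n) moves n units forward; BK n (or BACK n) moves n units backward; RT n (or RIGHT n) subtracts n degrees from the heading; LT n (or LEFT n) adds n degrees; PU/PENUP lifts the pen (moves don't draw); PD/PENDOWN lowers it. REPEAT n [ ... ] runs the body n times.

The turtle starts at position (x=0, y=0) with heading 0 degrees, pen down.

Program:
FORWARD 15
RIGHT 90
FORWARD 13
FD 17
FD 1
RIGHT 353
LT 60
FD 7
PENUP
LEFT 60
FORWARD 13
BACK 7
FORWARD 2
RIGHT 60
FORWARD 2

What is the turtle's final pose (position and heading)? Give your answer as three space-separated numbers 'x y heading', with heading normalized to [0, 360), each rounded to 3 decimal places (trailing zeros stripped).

Answer: 29.674 -29.702 337

Derivation:
Executing turtle program step by step:
Start: pos=(0,0), heading=0, pen down
FD 15: (0,0) -> (15,0) [heading=0, draw]
RT 90: heading 0 -> 270
FD 13: (15,0) -> (15,-13) [heading=270, draw]
FD 17: (15,-13) -> (15,-30) [heading=270, draw]
FD 1: (15,-30) -> (15,-31) [heading=270, draw]
RT 353: heading 270 -> 277
LT 60: heading 277 -> 337
FD 7: (15,-31) -> (21.444,-33.735) [heading=337, draw]
PU: pen up
LT 60: heading 337 -> 37
FD 13: (21.444,-33.735) -> (31.826,-25.912) [heading=37, move]
BK 7: (31.826,-25.912) -> (26.235,-30.124) [heading=37, move]
FD 2: (26.235,-30.124) -> (27.833,-28.921) [heading=37, move]
RT 60: heading 37 -> 337
FD 2: (27.833,-28.921) -> (29.674,-29.702) [heading=337, move]
Final: pos=(29.674,-29.702), heading=337, 5 segment(s) drawn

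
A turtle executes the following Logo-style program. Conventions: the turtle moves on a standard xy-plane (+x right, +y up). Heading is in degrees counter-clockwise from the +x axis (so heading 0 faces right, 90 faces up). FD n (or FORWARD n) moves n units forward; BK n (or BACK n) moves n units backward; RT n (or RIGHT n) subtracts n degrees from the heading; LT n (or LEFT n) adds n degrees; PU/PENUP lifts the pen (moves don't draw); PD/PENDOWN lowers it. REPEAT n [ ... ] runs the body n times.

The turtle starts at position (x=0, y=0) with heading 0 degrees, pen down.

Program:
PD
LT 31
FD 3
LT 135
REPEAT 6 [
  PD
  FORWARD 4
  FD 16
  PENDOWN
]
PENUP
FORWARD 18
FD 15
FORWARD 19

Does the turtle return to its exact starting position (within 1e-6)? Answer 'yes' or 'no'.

Executing turtle program step by step:
Start: pos=(0,0), heading=0, pen down
PD: pen down
LT 31: heading 0 -> 31
FD 3: (0,0) -> (2.572,1.545) [heading=31, draw]
LT 135: heading 31 -> 166
REPEAT 6 [
  -- iteration 1/6 --
  PD: pen down
  FD 4: (2.572,1.545) -> (-1.31,2.513) [heading=166, draw]
  FD 16: (-1.31,2.513) -> (-16.834,6.384) [heading=166, draw]
  PD: pen down
  -- iteration 2/6 --
  PD: pen down
  FD 4: (-16.834,6.384) -> (-20.716,7.351) [heading=166, draw]
  FD 16: (-20.716,7.351) -> (-36.24,11.222) [heading=166, draw]
  PD: pen down
  -- iteration 3/6 --
  PD: pen down
  FD 4: (-36.24,11.222) -> (-40.122,12.19) [heading=166, draw]
  FD 16: (-40.122,12.19) -> (-55.646,16.06) [heading=166, draw]
  PD: pen down
  -- iteration 4/6 --
  PD: pen down
  FD 4: (-55.646,16.06) -> (-59.527,17.028) [heading=166, draw]
  FD 16: (-59.527,17.028) -> (-75.052,20.899) [heading=166, draw]
  PD: pen down
  -- iteration 5/6 --
  PD: pen down
  FD 4: (-75.052,20.899) -> (-78.933,21.867) [heading=166, draw]
  FD 16: (-78.933,21.867) -> (-94.458,25.737) [heading=166, draw]
  PD: pen down
  -- iteration 6/6 --
  PD: pen down
  FD 4: (-94.458,25.737) -> (-98.339,26.705) [heading=166, draw]
  FD 16: (-98.339,26.705) -> (-113.864,30.576) [heading=166, draw]
  PD: pen down
]
PU: pen up
FD 18: (-113.864,30.576) -> (-131.329,34.93) [heading=166, move]
FD 15: (-131.329,34.93) -> (-145.884,38.559) [heading=166, move]
FD 19: (-145.884,38.559) -> (-164.319,43.156) [heading=166, move]
Final: pos=(-164.319,43.156), heading=166, 13 segment(s) drawn

Start position: (0, 0)
Final position: (-164.319, 43.156)
Distance = 169.892; >= 1e-6 -> NOT closed

Answer: no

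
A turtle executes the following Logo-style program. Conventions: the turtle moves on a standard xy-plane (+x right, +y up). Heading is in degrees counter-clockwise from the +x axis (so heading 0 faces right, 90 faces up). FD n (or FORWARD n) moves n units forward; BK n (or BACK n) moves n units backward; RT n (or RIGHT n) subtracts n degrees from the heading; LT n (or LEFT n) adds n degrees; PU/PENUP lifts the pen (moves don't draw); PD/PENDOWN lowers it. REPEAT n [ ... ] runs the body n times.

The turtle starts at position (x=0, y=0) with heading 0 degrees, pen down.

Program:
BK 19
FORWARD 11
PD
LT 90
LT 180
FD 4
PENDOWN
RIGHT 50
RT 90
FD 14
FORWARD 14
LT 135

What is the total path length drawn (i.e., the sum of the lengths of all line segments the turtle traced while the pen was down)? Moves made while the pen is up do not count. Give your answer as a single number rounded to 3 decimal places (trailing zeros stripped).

Answer: 62

Derivation:
Executing turtle program step by step:
Start: pos=(0,0), heading=0, pen down
BK 19: (0,0) -> (-19,0) [heading=0, draw]
FD 11: (-19,0) -> (-8,0) [heading=0, draw]
PD: pen down
LT 90: heading 0 -> 90
LT 180: heading 90 -> 270
FD 4: (-8,0) -> (-8,-4) [heading=270, draw]
PD: pen down
RT 50: heading 270 -> 220
RT 90: heading 220 -> 130
FD 14: (-8,-4) -> (-16.999,6.725) [heading=130, draw]
FD 14: (-16.999,6.725) -> (-25.998,17.449) [heading=130, draw]
LT 135: heading 130 -> 265
Final: pos=(-25.998,17.449), heading=265, 5 segment(s) drawn

Segment lengths:
  seg 1: (0,0) -> (-19,0), length = 19
  seg 2: (-19,0) -> (-8,0), length = 11
  seg 3: (-8,0) -> (-8,-4), length = 4
  seg 4: (-8,-4) -> (-16.999,6.725), length = 14
  seg 5: (-16.999,6.725) -> (-25.998,17.449), length = 14
Total = 62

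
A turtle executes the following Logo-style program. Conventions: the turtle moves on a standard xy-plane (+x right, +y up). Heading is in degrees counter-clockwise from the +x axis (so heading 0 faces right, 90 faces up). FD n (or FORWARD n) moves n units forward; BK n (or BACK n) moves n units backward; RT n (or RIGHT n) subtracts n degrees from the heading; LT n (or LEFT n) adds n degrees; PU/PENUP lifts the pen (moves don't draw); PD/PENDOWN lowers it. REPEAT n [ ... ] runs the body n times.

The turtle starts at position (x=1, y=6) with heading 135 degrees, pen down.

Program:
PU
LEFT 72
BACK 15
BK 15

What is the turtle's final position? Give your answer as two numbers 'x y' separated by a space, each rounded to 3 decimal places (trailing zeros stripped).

Executing turtle program step by step:
Start: pos=(1,6), heading=135, pen down
PU: pen up
LT 72: heading 135 -> 207
BK 15: (1,6) -> (14.365,12.81) [heading=207, move]
BK 15: (14.365,12.81) -> (27.73,19.62) [heading=207, move]
Final: pos=(27.73,19.62), heading=207, 0 segment(s) drawn

Answer: 27.73 19.62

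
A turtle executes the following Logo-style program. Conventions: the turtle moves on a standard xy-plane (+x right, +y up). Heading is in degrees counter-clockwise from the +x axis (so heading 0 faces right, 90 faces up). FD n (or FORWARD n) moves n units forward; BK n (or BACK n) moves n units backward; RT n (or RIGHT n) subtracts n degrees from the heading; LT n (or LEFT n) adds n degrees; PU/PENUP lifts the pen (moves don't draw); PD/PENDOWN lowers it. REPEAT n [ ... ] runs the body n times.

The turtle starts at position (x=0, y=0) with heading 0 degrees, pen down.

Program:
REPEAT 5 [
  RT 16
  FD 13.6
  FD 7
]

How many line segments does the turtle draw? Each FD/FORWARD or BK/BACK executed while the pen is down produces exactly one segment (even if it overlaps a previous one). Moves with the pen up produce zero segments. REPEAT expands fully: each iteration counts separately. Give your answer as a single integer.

Answer: 10

Derivation:
Executing turtle program step by step:
Start: pos=(0,0), heading=0, pen down
REPEAT 5 [
  -- iteration 1/5 --
  RT 16: heading 0 -> 344
  FD 13.6: (0,0) -> (13.073,-3.749) [heading=344, draw]
  FD 7: (13.073,-3.749) -> (19.802,-5.678) [heading=344, draw]
  -- iteration 2/5 --
  RT 16: heading 344 -> 328
  FD 13.6: (19.802,-5.678) -> (31.335,-12.885) [heading=328, draw]
  FD 7: (31.335,-12.885) -> (37.272,-16.594) [heading=328, draw]
  -- iteration 3/5 --
  RT 16: heading 328 -> 312
  FD 13.6: (37.272,-16.594) -> (46.372,-26.701) [heading=312, draw]
  FD 7: (46.372,-26.701) -> (51.056,-31.903) [heading=312, draw]
  -- iteration 4/5 --
  RT 16: heading 312 -> 296
  FD 13.6: (51.056,-31.903) -> (57.018,-44.127) [heading=296, draw]
  FD 7: (57.018,-44.127) -> (60.086,-50.418) [heading=296, draw]
  -- iteration 5/5 --
  RT 16: heading 296 -> 280
  FD 13.6: (60.086,-50.418) -> (62.448,-63.812) [heading=280, draw]
  FD 7: (62.448,-63.812) -> (63.663,-70.705) [heading=280, draw]
]
Final: pos=(63.663,-70.705), heading=280, 10 segment(s) drawn
Segments drawn: 10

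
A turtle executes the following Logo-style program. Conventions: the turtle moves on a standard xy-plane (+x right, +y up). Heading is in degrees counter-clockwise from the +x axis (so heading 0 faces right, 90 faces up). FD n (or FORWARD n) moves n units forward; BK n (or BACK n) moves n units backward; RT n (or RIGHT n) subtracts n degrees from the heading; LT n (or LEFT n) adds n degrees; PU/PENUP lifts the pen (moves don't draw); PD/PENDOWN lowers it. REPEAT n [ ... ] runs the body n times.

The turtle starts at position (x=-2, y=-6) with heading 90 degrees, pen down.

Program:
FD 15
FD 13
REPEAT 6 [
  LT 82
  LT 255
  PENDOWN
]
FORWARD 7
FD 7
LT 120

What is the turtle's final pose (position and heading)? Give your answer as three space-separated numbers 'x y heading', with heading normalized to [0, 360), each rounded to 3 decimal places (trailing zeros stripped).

Answer: 7.368 11.596 72

Derivation:
Executing turtle program step by step:
Start: pos=(-2,-6), heading=90, pen down
FD 15: (-2,-6) -> (-2,9) [heading=90, draw]
FD 13: (-2,9) -> (-2,22) [heading=90, draw]
REPEAT 6 [
  -- iteration 1/6 --
  LT 82: heading 90 -> 172
  LT 255: heading 172 -> 67
  PD: pen down
  -- iteration 2/6 --
  LT 82: heading 67 -> 149
  LT 255: heading 149 -> 44
  PD: pen down
  -- iteration 3/6 --
  LT 82: heading 44 -> 126
  LT 255: heading 126 -> 21
  PD: pen down
  -- iteration 4/6 --
  LT 82: heading 21 -> 103
  LT 255: heading 103 -> 358
  PD: pen down
  -- iteration 5/6 --
  LT 82: heading 358 -> 80
  LT 255: heading 80 -> 335
  PD: pen down
  -- iteration 6/6 --
  LT 82: heading 335 -> 57
  LT 255: heading 57 -> 312
  PD: pen down
]
FD 7: (-2,22) -> (2.684,16.798) [heading=312, draw]
FD 7: (2.684,16.798) -> (7.368,11.596) [heading=312, draw]
LT 120: heading 312 -> 72
Final: pos=(7.368,11.596), heading=72, 4 segment(s) drawn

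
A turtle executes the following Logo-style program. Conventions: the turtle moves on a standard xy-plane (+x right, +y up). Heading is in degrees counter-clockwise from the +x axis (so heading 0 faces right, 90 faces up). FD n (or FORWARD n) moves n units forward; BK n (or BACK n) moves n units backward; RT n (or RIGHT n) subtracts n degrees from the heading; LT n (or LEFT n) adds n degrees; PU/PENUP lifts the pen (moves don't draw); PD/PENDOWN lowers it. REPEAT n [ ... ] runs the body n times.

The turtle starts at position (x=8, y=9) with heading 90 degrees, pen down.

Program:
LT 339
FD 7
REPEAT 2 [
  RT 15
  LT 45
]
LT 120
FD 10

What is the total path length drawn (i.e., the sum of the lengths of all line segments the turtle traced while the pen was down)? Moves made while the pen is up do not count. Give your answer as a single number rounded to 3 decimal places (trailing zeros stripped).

Executing turtle program step by step:
Start: pos=(8,9), heading=90, pen down
LT 339: heading 90 -> 69
FD 7: (8,9) -> (10.509,15.535) [heading=69, draw]
REPEAT 2 [
  -- iteration 1/2 --
  RT 15: heading 69 -> 54
  LT 45: heading 54 -> 99
  -- iteration 2/2 --
  RT 15: heading 99 -> 84
  LT 45: heading 84 -> 129
]
LT 120: heading 129 -> 249
FD 10: (10.509,15.535) -> (6.925,6.199) [heading=249, draw]
Final: pos=(6.925,6.199), heading=249, 2 segment(s) drawn

Segment lengths:
  seg 1: (8,9) -> (10.509,15.535), length = 7
  seg 2: (10.509,15.535) -> (6.925,6.199), length = 10
Total = 17

Answer: 17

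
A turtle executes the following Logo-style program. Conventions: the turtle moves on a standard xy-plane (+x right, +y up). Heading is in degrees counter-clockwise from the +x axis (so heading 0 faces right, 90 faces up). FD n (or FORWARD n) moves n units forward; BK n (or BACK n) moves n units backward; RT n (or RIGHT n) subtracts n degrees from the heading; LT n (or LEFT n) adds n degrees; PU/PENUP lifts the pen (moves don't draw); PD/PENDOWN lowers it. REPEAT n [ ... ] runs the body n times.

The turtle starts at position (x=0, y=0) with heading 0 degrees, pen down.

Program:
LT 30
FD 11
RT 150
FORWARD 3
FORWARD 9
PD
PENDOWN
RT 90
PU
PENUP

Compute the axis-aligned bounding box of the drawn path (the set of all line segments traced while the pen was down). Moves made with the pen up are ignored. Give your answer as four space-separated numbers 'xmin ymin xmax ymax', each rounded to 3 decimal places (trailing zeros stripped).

Executing turtle program step by step:
Start: pos=(0,0), heading=0, pen down
LT 30: heading 0 -> 30
FD 11: (0,0) -> (9.526,5.5) [heading=30, draw]
RT 150: heading 30 -> 240
FD 3: (9.526,5.5) -> (8.026,2.902) [heading=240, draw]
FD 9: (8.026,2.902) -> (3.526,-4.892) [heading=240, draw]
PD: pen down
PD: pen down
RT 90: heading 240 -> 150
PU: pen up
PU: pen up
Final: pos=(3.526,-4.892), heading=150, 3 segment(s) drawn

Segment endpoints: x in {0, 3.526, 8.026, 9.526}, y in {-4.892, 0, 2.902, 5.5}
xmin=0, ymin=-4.892, xmax=9.526, ymax=5.5

Answer: 0 -4.892 9.526 5.5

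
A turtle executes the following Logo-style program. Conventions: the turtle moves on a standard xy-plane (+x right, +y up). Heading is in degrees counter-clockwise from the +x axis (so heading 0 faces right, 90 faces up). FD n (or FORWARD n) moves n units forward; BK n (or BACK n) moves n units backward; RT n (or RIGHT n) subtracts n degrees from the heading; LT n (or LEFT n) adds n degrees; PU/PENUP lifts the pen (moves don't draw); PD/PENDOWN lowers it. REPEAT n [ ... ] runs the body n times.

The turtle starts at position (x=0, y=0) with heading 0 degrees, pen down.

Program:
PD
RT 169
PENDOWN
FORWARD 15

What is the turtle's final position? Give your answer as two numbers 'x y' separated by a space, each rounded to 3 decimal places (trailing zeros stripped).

Answer: -14.724 -2.862

Derivation:
Executing turtle program step by step:
Start: pos=(0,0), heading=0, pen down
PD: pen down
RT 169: heading 0 -> 191
PD: pen down
FD 15: (0,0) -> (-14.724,-2.862) [heading=191, draw]
Final: pos=(-14.724,-2.862), heading=191, 1 segment(s) drawn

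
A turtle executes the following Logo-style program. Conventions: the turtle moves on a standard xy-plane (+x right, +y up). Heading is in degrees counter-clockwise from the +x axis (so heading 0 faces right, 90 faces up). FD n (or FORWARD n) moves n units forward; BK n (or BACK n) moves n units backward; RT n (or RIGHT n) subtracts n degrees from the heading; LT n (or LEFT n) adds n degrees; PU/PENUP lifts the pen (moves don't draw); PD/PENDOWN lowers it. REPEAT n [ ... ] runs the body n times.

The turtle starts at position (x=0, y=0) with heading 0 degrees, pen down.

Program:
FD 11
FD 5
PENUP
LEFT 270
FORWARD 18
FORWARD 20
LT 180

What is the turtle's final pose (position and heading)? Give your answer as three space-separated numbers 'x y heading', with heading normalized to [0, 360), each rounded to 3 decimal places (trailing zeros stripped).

Answer: 16 -38 90

Derivation:
Executing turtle program step by step:
Start: pos=(0,0), heading=0, pen down
FD 11: (0,0) -> (11,0) [heading=0, draw]
FD 5: (11,0) -> (16,0) [heading=0, draw]
PU: pen up
LT 270: heading 0 -> 270
FD 18: (16,0) -> (16,-18) [heading=270, move]
FD 20: (16,-18) -> (16,-38) [heading=270, move]
LT 180: heading 270 -> 90
Final: pos=(16,-38), heading=90, 2 segment(s) drawn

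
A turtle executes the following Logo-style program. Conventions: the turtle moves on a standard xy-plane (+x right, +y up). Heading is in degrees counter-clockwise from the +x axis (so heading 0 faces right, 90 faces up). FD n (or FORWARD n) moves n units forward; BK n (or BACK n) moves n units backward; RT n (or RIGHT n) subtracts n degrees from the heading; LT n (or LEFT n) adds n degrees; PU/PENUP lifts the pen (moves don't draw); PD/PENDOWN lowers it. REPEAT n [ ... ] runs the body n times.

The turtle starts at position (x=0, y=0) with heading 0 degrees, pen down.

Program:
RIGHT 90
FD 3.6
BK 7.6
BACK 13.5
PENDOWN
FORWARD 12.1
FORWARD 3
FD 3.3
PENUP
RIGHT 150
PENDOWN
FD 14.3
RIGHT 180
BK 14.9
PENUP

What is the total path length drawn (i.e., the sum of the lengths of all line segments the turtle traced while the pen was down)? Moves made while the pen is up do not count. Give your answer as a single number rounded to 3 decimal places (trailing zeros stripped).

Executing turtle program step by step:
Start: pos=(0,0), heading=0, pen down
RT 90: heading 0 -> 270
FD 3.6: (0,0) -> (0,-3.6) [heading=270, draw]
BK 7.6: (0,-3.6) -> (0,4) [heading=270, draw]
BK 13.5: (0,4) -> (0,17.5) [heading=270, draw]
PD: pen down
FD 12.1: (0,17.5) -> (0,5.4) [heading=270, draw]
FD 3: (0,5.4) -> (0,2.4) [heading=270, draw]
FD 3.3: (0,2.4) -> (0,-0.9) [heading=270, draw]
PU: pen up
RT 150: heading 270 -> 120
PD: pen down
FD 14.3: (0,-0.9) -> (-7.15,11.484) [heading=120, draw]
RT 180: heading 120 -> 300
BK 14.9: (-7.15,11.484) -> (-14.6,24.388) [heading=300, draw]
PU: pen up
Final: pos=(-14.6,24.388), heading=300, 8 segment(s) drawn

Segment lengths:
  seg 1: (0,0) -> (0,-3.6), length = 3.6
  seg 2: (0,-3.6) -> (0,4), length = 7.6
  seg 3: (0,4) -> (0,17.5), length = 13.5
  seg 4: (0,17.5) -> (0,5.4), length = 12.1
  seg 5: (0,5.4) -> (0,2.4), length = 3
  seg 6: (0,2.4) -> (0,-0.9), length = 3.3
  seg 7: (0,-0.9) -> (-7.15,11.484), length = 14.3
  seg 8: (-7.15,11.484) -> (-14.6,24.388), length = 14.9
Total = 72.3

Answer: 72.3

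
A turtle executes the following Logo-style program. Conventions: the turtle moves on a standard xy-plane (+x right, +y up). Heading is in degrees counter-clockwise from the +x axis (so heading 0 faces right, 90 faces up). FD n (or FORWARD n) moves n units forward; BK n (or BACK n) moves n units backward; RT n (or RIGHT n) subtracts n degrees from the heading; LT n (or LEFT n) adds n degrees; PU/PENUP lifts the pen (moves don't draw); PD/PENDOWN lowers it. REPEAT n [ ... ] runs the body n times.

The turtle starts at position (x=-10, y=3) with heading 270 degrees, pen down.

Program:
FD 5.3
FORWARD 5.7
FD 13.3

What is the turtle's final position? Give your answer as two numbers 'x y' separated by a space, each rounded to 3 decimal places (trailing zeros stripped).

Answer: -10 -21.3

Derivation:
Executing turtle program step by step:
Start: pos=(-10,3), heading=270, pen down
FD 5.3: (-10,3) -> (-10,-2.3) [heading=270, draw]
FD 5.7: (-10,-2.3) -> (-10,-8) [heading=270, draw]
FD 13.3: (-10,-8) -> (-10,-21.3) [heading=270, draw]
Final: pos=(-10,-21.3), heading=270, 3 segment(s) drawn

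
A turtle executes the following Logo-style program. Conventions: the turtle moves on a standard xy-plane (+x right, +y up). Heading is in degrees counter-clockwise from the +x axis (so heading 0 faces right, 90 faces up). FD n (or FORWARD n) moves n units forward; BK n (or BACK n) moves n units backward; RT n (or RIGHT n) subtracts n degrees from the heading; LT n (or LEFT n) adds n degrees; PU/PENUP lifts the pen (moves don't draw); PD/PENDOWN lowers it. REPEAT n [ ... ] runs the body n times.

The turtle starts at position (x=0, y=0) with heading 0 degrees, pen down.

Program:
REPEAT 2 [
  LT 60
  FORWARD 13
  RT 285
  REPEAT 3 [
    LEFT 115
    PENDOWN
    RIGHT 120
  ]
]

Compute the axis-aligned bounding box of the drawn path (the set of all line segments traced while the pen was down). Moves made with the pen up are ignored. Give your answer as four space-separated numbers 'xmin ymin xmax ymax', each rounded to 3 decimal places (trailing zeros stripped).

Executing turtle program step by step:
Start: pos=(0,0), heading=0, pen down
REPEAT 2 [
  -- iteration 1/2 --
  LT 60: heading 0 -> 60
  FD 13: (0,0) -> (6.5,11.258) [heading=60, draw]
  RT 285: heading 60 -> 135
  REPEAT 3 [
    -- iteration 1/3 --
    LT 115: heading 135 -> 250
    PD: pen down
    RT 120: heading 250 -> 130
    -- iteration 2/3 --
    LT 115: heading 130 -> 245
    PD: pen down
    RT 120: heading 245 -> 125
    -- iteration 3/3 --
    LT 115: heading 125 -> 240
    PD: pen down
    RT 120: heading 240 -> 120
  ]
  -- iteration 2/2 --
  LT 60: heading 120 -> 180
  FD 13: (6.5,11.258) -> (-6.5,11.258) [heading=180, draw]
  RT 285: heading 180 -> 255
  REPEAT 3 [
    -- iteration 1/3 --
    LT 115: heading 255 -> 10
    PD: pen down
    RT 120: heading 10 -> 250
    -- iteration 2/3 --
    LT 115: heading 250 -> 5
    PD: pen down
    RT 120: heading 5 -> 245
    -- iteration 3/3 --
    LT 115: heading 245 -> 0
    PD: pen down
    RT 120: heading 0 -> 240
  ]
]
Final: pos=(-6.5,11.258), heading=240, 2 segment(s) drawn

Segment endpoints: x in {-6.5, 0, 6.5}, y in {0, 11.258, 11.258}
xmin=-6.5, ymin=0, xmax=6.5, ymax=11.258

Answer: -6.5 0 6.5 11.258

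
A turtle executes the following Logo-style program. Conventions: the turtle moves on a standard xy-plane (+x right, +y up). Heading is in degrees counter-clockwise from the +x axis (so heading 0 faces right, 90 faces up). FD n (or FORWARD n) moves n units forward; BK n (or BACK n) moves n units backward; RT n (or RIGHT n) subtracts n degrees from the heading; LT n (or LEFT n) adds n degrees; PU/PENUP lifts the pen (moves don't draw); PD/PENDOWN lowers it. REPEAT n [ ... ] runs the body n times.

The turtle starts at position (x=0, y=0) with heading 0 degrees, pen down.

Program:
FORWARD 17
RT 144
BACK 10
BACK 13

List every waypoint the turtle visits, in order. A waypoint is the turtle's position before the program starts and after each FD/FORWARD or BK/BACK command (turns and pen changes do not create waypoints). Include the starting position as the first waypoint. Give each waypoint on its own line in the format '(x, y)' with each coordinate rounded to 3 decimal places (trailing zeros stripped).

Executing turtle program step by step:
Start: pos=(0,0), heading=0, pen down
FD 17: (0,0) -> (17,0) [heading=0, draw]
RT 144: heading 0 -> 216
BK 10: (17,0) -> (25.09,5.878) [heading=216, draw]
BK 13: (25.09,5.878) -> (35.607,13.519) [heading=216, draw]
Final: pos=(35.607,13.519), heading=216, 3 segment(s) drawn
Waypoints (4 total):
(0, 0)
(17, 0)
(25.09, 5.878)
(35.607, 13.519)

Answer: (0, 0)
(17, 0)
(25.09, 5.878)
(35.607, 13.519)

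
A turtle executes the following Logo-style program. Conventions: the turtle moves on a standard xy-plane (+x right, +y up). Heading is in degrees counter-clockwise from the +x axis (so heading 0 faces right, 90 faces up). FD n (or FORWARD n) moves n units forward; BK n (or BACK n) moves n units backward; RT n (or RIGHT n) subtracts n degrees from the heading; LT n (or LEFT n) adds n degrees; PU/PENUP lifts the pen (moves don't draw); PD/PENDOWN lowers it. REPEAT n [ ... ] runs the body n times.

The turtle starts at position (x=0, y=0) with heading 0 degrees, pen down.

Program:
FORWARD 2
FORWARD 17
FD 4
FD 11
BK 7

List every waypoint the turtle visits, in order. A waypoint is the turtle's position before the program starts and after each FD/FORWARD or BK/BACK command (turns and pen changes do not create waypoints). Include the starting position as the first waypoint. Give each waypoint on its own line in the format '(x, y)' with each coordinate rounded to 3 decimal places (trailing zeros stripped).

Answer: (0, 0)
(2, 0)
(19, 0)
(23, 0)
(34, 0)
(27, 0)

Derivation:
Executing turtle program step by step:
Start: pos=(0,0), heading=0, pen down
FD 2: (0,0) -> (2,0) [heading=0, draw]
FD 17: (2,0) -> (19,0) [heading=0, draw]
FD 4: (19,0) -> (23,0) [heading=0, draw]
FD 11: (23,0) -> (34,0) [heading=0, draw]
BK 7: (34,0) -> (27,0) [heading=0, draw]
Final: pos=(27,0), heading=0, 5 segment(s) drawn
Waypoints (6 total):
(0, 0)
(2, 0)
(19, 0)
(23, 0)
(34, 0)
(27, 0)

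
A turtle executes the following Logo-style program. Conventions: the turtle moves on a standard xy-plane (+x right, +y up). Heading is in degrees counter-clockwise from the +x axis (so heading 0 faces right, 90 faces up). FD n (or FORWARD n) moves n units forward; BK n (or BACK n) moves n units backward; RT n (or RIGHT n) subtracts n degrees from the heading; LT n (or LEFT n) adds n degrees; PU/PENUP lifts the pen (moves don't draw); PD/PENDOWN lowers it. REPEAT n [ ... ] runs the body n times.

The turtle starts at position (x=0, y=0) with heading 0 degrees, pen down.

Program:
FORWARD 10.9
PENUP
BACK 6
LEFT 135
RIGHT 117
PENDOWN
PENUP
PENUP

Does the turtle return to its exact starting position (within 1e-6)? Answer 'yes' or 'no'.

Executing turtle program step by step:
Start: pos=(0,0), heading=0, pen down
FD 10.9: (0,0) -> (10.9,0) [heading=0, draw]
PU: pen up
BK 6: (10.9,0) -> (4.9,0) [heading=0, move]
LT 135: heading 0 -> 135
RT 117: heading 135 -> 18
PD: pen down
PU: pen up
PU: pen up
Final: pos=(4.9,0), heading=18, 1 segment(s) drawn

Start position: (0, 0)
Final position: (4.9, 0)
Distance = 4.9; >= 1e-6 -> NOT closed

Answer: no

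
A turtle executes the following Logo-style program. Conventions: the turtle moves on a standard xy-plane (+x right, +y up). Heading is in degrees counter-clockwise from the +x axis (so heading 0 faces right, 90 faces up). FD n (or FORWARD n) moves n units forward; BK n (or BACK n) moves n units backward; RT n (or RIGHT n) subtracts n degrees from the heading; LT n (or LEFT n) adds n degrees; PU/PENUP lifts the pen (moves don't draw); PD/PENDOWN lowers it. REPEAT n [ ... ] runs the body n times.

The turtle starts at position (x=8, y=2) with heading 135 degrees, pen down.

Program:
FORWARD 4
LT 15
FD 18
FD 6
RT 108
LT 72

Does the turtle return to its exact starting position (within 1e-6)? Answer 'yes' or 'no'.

Answer: no

Derivation:
Executing turtle program step by step:
Start: pos=(8,2), heading=135, pen down
FD 4: (8,2) -> (5.172,4.828) [heading=135, draw]
LT 15: heading 135 -> 150
FD 18: (5.172,4.828) -> (-10.417,13.828) [heading=150, draw]
FD 6: (-10.417,13.828) -> (-15.613,16.828) [heading=150, draw]
RT 108: heading 150 -> 42
LT 72: heading 42 -> 114
Final: pos=(-15.613,16.828), heading=114, 3 segment(s) drawn

Start position: (8, 2)
Final position: (-15.613, 16.828)
Distance = 27.883; >= 1e-6 -> NOT closed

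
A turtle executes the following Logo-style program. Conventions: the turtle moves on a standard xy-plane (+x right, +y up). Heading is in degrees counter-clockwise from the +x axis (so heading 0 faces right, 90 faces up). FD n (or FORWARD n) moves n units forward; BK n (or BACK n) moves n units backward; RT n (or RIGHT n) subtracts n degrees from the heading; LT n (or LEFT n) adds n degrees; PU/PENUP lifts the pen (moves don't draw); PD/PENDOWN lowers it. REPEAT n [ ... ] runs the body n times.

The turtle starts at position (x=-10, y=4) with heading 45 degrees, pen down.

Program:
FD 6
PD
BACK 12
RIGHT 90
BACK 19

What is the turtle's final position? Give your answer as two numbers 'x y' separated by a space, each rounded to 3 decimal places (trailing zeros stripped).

Executing turtle program step by step:
Start: pos=(-10,4), heading=45, pen down
FD 6: (-10,4) -> (-5.757,8.243) [heading=45, draw]
PD: pen down
BK 12: (-5.757,8.243) -> (-14.243,-0.243) [heading=45, draw]
RT 90: heading 45 -> 315
BK 19: (-14.243,-0.243) -> (-27.678,13.192) [heading=315, draw]
Final: pos=(-27.678,13.192), heading=315, 3 segment(s) drawn

Answer: -27.678 13.192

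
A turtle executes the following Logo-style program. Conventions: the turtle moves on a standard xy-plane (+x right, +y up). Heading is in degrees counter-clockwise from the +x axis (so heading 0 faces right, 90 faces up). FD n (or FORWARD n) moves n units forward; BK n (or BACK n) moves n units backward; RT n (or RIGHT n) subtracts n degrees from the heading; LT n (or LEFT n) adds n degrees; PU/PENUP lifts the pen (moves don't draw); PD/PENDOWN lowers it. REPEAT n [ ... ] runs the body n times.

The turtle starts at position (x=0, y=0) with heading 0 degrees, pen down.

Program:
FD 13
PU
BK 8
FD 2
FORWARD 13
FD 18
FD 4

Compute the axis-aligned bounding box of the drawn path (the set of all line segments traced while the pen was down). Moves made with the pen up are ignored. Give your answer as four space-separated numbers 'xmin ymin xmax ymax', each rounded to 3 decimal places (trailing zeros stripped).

Answer: 0 0 13 0

Derivation:
Executing turtle program step by step:
Start: pos=(0,0), heading=0, pen down
FD 13: (0,0) -> (13,0) [heading=0, draw]
PU: pen up
BK 8: (13,0) -> (5,0) [heading=0, move]
FD 2: (5,0) -> (7,0) [heading=0, move]
FD 13: (7,0) -> (20,0) [heading=0, move]
FD 18: (20,0) -> (38,0) [heading=0, move]
FD 4: (38,0) -> (42,0) [heading=0, move]
Final: pos=(42,0), heading=0, 1 segment(s) drawn

Segment endpoints: x in {0, 13}, y in {0}
xmin=0, ymin=0, xmax=13, ymax=0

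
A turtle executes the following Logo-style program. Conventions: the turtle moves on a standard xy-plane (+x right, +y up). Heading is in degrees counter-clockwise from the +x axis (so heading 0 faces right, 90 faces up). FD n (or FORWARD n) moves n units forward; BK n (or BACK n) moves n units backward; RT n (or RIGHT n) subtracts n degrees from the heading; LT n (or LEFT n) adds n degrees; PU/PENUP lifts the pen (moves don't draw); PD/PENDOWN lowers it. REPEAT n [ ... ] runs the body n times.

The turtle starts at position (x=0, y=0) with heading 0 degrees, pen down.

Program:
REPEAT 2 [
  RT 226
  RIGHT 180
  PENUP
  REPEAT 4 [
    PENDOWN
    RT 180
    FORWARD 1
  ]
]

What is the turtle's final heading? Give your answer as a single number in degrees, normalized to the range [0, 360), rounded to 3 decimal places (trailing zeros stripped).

Answer: 268

Derivation:
Executing turtle program step by step:
Start: pos=(0,0), heading=0, pen down
REPEAT 2 [
  -- iteration 1/2 --
  RT 226: heading 0 -> 134
  RT 180: heading 134 -> 314
  PU: pen up
  REPEAT 4 [
    -- iteration 1/4 --
    PD: pen down
    RT 180: heading 314 -> 134
    FD 1: (0,0) -> (-0.695,0.719) [heading=134, draw]
    -- iteration 2/4 --
    PD: pen down
    RT 180: heading 134 -> 314
    FD 1: (-0.695,0.719) -> (0,0) [heading=314, draw]
    -- iteration 3/4 --
    PD: pen down
    RT 180: heading 314 -> 134
    FD 1: (0,0) -> (-0.695,0.719) [heading=134, draw]
    -- iteration 4/4 --
    PD: pen down
    RT 180: heading 134 -> 314
    FD 1: (-0.695,0.719) -> (0,0) [heading=314, draw]
  ]
  -- iteration 2/2 --
  RT 226: heading 314 -> 88
  RT 180: heading 88 -> 268
  PU: pen up
  REPEAT 4 [
    -- iteration 1/4 --
    PD: pen down
    RT 180: heading 268 -> 88
    FD 1: (0,0) -> (0.035,0.999) [heading=88, draw]
    -- iteration 2/4 --
    PD: pen down
    RT 180: heading 88 -> 268
    FD 1: (0.035,0.999) -> (0,0) [heading=268, draw]
    -- iteration 3/4 --
    PD: pen down
    RT 180: heading 268 -> 88
    FD 1: (0,0) -> (0.035,0.999) [heading=88, draw]
    -- iteration 4/4 --
    PD: pen down
    RT 180: heading 88 -> 268
    FD 1: (0.035,0.999) -> (0,0) [heading=268, draw]
  ]
]
Final: pos=(0,0), heading=268, 8 segment(s) drawn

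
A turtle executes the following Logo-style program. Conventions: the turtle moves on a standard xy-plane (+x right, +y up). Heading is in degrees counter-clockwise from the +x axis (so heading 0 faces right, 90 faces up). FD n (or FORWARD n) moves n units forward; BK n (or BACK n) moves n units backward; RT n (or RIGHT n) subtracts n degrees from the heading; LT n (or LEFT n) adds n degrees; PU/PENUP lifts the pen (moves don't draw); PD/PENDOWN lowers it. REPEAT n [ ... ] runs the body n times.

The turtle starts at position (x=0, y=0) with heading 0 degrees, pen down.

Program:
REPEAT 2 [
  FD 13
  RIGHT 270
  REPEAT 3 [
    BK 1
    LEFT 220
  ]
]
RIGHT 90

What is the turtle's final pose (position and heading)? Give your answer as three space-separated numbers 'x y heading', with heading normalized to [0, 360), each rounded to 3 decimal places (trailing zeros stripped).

Answer: 25.1 5.91 330

Derivation:
Executing turtle program step by step:
Start: pos=(0,0), heading=0, pen down
REPEAT 2 [
  -- iteration 1/2 --
  FD 13: (0,0) -> (13,0) [heading=0, draw]
  RT 270: heading 0 -> 90
  REPEAT 3 [
    -- iteration 1/3 --
    BK 1: (13,0) -> (13,-1) [heading=90, draw]
    LT 220: heading 90 -> 310
    -- iteration 2/3 --
    BK 1: (13,-1) -> (12.357,-0.234) [heading=310, draw]
    LT 220: heading 310 -> 170
    -- iteration 3/3 --
    BK 1: (12.357,-0.234) -> (13.342,-0.408) [heading=170, draw]
    LT 220: heading 170 -> 30
  ]
  -- iteration 2/2 --
  FD 13: (13.342,-0.408) -> (24.6,6.092) [heading=30, draw]
  RT 270: heading 30 -> 120
  REPEAT 3 [
    -- iteration 1/3 --
    BK 1: (24.6,6.092) -> (25.1,5.226) [heading=120, draw]
    LT 220: heading 120 -> 340
    -- iteration 2/3 --
    BK 1: (25.1,5.226) -> (24.161,5.568) [heading=340, draw]
    LT 220: heading 340 -> 200
    -- iteration 3/3 --
    BK 1: (24.161,5.568) -> (25.1,5.91) [heading=200, draw]
    LT 220: heading 200 -> 60
  ]
]
RT 90: heading 60 -> 330
Final: pos=(25.1,5.91), heading=330, 8 segment(s) drawn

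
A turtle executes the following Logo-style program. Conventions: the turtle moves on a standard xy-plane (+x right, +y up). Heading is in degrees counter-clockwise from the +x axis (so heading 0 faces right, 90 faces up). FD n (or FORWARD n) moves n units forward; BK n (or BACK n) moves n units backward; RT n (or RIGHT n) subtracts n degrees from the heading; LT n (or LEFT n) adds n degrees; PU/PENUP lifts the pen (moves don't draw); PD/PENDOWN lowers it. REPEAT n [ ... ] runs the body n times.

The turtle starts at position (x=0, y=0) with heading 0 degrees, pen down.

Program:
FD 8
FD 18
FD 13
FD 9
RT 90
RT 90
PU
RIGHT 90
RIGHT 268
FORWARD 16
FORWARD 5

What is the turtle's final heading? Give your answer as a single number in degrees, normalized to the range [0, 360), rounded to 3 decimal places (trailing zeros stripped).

Executing turtle program step by step:
Start: pos=(0,0), heading=0, pen down
FD 8: (0,0) -> (8,0) [heading=0, draw]
FD 18: (8,0) -> (26,0) [heading=0, draw]
FD 13: (26,0) -> (39,0) [heading=0, draw]
FD 9: (39,0) -> (48,0) [heading=0, draw]
RT 90: heading 0 -> 270
RT 90: heading 270 -> 180
PU: pen up
RT 90: heading 180 -> 90
RT 268: heading 90 -> 182
FD 16: (48,0) -> (32.01,-0.558) [heading=182, move]
FD 5: (32.01,-0.558) -> (27.013,-0.733) [heading=182, move]
Final: pos=(27.013,-0.733), heading=182, 4 segment(s) drawn

Answer: 182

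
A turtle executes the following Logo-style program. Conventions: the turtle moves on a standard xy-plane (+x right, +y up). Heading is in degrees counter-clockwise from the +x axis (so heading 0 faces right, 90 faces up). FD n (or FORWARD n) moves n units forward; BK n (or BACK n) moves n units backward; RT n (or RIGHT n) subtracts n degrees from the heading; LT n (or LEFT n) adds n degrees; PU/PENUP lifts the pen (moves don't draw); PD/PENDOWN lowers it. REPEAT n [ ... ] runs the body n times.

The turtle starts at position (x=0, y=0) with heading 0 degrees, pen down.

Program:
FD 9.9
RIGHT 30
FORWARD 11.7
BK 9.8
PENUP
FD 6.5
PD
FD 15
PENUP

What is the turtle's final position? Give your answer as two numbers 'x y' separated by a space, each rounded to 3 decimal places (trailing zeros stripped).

Executing turtle program step by step:
Start: pos=(0,0), heading=0, pen down
FD 9.9: (0,0) -> (9.9,0) [heading=0, draw]
RT 30: heading 0 -> 330
FD 11.7: (9.9,0) -> (20.032,-5.85) [heading=330, draw]
BK 9.8: (20.032,-5.85) -> (11.545,-0.95) [heading=330, draw]
PU: pen up
FD 6.5: (11.545,-0.95) -> (17.175,-4.2) [heading=330, move]
PD: pen down
FD 15: (17.175,-4.2) -> (30.165,-11.7) [heading=330, draw]
PU: pen up
Final: pos=(30.165,-11.7), heading=330, 4 segment(s) drawn

Answer: 30.165 -11.7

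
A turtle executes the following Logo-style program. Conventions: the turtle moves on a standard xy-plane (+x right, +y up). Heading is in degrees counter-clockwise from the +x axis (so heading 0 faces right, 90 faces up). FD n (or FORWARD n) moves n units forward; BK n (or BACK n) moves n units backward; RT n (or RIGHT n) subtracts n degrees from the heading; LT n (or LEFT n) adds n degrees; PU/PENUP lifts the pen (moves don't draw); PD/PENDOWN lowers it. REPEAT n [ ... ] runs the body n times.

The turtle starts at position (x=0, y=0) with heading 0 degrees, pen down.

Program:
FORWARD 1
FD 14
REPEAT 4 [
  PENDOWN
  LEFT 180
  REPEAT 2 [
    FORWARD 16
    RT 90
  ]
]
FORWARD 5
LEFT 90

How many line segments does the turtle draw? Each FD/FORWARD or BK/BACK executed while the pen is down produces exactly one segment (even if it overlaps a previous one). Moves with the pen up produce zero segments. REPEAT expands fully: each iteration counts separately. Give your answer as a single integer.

Answer: 11

Derivation:
Executing turtle program step by step:
Start: pos=(0,0), heading=0, pen down
FD 1: (0,0) -> (1,0) [heading=0, draw]
FD 14: (1,0) -> (15,0) [heading=0, draw]
REPEAT 4 [
  -- iteration 1/4 --
  PD: pen down
  LT 180: heading 0 -> 180
  REPEAT 2 [
    -- iteration 1/2 --
    FD 16: (15,0) -> (-1,0) [heading=180, draw]
    RT 90: heading 180 -> 90
    -- iteration 2/2 --
    FD 16: (-1,0) -> (-1,16) [heading=90, draw]
    RT 90: heading 90 -> 0
  ]
  -- iteration 2/4 --
  PD: pen down
  LT 180: heading 0 -> 180
  REPEAT 2 [
    -- iteration 1/2 --
    FD 16: (-1,16) -> (-17,16) [heading=180, draw]
    RT 90: heading 180 -> 90
    -- iteration 2/2 --
    FD 16: (-17,16) -> (-17,32) [heading=90, draw]
    RT 90: heading 90 -> 0
  ]
  -- iteration 3/4 --
  PD: pen down
  LT 180: heading 0 -> 180
  REPEAT 2 [
    -- iteration 1/2 --
    FD 16: (-17,32) -> (-33,32) [heading=180, draw]
    RT 90: heading 180 -> 90
    -- iteration 2/2 --
    FD 16: (-33,32) -> (-33,48) [heading=90, draw]
    RT 90: heading 90 -> 0
  ]
  -- iteration 4/4 --
  PD: pen down
  LT 180: heading 0 -> 180
  REPEAT 2 [
    -- iteration 1/2 --
    FD 16: (-33,48) -> (-49,48) [heading=180, draw]
    RT 90: heading 180 -> 90
    -- iteration 2/2 --
    FD 16: (-49,48) -> (-49,64) [heading=90, draw]
    RT 90: heading 90 -> 0
  ]
]
FD 5: (-49,64) -> (-44,64) [heading=0, draw]
LT 90: heading 0 -> 90
Final: pos=(-44,64), heading=90, 11 segment(s) drawn
Segments drawn: 11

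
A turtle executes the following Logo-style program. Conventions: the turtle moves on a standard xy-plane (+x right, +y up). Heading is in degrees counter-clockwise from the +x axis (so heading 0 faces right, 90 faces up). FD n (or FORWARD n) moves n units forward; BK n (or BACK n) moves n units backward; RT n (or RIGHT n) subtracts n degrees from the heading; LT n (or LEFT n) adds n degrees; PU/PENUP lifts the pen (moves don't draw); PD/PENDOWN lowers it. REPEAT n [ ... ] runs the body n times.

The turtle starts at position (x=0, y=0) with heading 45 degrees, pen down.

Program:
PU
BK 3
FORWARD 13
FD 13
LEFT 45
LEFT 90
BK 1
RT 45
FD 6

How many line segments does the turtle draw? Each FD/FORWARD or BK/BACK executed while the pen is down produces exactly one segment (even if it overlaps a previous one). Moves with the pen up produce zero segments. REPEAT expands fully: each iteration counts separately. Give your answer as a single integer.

Answer: 0

Derivation:
Executing turtle program step by step:
Start: pos=(0,0), heading=45, pen down
PU: pen up
BK 3: (0,0) -> (-2.121,-2.121) [heading=45, move]
FD 13: (-2.121,-2.121) -> (7.071,7.071) [heading=45, move]
FD 13: (7.071,7.071) -> (16.263,16.263) [heading=45, move]
LT 45: heading 45 -> 90
LT 90: heading 90 -> 180
BK 1: (16.263,16.263) -> (17.263,16.263) [heading=180, move]
RT 45: heading 180 -> 135
FD 6: (17.263,16.263) -> (13.021,20.506) [heading=135, move]
Final: pos=(13.021,20.506), heading=135, 0 segment(s) drawn
Segments drawn: 0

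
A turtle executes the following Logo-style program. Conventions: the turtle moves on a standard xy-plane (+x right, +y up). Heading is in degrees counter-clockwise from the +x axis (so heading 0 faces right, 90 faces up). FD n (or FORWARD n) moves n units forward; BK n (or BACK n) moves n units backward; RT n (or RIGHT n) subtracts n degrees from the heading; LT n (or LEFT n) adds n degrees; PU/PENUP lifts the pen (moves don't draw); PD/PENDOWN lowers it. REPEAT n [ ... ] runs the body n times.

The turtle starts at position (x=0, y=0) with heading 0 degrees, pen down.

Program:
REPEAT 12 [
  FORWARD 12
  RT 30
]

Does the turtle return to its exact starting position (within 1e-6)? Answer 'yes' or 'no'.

Executing turtle program step by step:
Start: pos=(0,0), heading=0, pen down
REPEAT 12 [
  -- iteration 1/12 --
  FD 12: (0,0) -> (12,0) [heading=0, draw]
  RT 30: heading 0 -> 330
  -- iteration 2/12 --
  FD 12: (12,0) -> (22.392,-6) [heading=330, draw]
  RT 30: heading 330 -> 300
  -- iteration 3/12 --
  FD 12: (22.392,-6) -> (28.392,-16.392) [heading=300, draw]
  RT 30: heading 300 -> 270
  -- iteration 4/12 --
  FD 12: (28.392,-16.392) -> (28.392,-28.392) [heading=270, draw]
  RT 30: heading 270 -> 240
  -- iteration 5/12 --
  FD 12: (28.392,-28.392) -> (22.392,-38.785) [heading=240, draw]
  RT 30: heading 240 -> 210
  -- iteration 6/12 --
  FD 12: (22.392,-38.785) -> (12,-44.785) [heading=210, draw]
  RT 30: heading 210 -> 180
  -- iteration 7/12 --
  FD 12: (12,-44.785) -> (0,-44.785) [heading=180, draw]
  RT 30: heading 180 -> 150
  -- iteration 8/12 --
  FD 12: (0,-44.785) -> (-10.392,-38.785) [heading=150, draw]
  RT 30: heading 150 -> 120
  -- iteration 9/12 --
  FD 12: (-10.392,-38.785) -> (-16.392,-28.392) [heading=120, draw]
  RT 30: heading 120 -> 90
  -- iteration 10/12 --
  FD 12: (-16.392,-28.392) -> (-16.392,-16.392) [heading=90, draw]
  RT 30: heading 90 -> 60
  -- iteration 11/12 --
  FD 12: (-16.392,-16.392) -> (-10.392,-6) [heading=60, draw]
  RT 30: heading 60 -> 30
  -- iteration 12/12 --
  FD 12: (-10.392,-6) -> (0,0) [heading=30, draw]
  RT 30: heading 30 -> 0
]
Final: pos=(0,0), heading=0, 12 segment(s) drawn

Start position: (0, 0)
Final position: (0, 0)
Distance = 0; < 1e-6 -> CLOSED

Answer: yes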